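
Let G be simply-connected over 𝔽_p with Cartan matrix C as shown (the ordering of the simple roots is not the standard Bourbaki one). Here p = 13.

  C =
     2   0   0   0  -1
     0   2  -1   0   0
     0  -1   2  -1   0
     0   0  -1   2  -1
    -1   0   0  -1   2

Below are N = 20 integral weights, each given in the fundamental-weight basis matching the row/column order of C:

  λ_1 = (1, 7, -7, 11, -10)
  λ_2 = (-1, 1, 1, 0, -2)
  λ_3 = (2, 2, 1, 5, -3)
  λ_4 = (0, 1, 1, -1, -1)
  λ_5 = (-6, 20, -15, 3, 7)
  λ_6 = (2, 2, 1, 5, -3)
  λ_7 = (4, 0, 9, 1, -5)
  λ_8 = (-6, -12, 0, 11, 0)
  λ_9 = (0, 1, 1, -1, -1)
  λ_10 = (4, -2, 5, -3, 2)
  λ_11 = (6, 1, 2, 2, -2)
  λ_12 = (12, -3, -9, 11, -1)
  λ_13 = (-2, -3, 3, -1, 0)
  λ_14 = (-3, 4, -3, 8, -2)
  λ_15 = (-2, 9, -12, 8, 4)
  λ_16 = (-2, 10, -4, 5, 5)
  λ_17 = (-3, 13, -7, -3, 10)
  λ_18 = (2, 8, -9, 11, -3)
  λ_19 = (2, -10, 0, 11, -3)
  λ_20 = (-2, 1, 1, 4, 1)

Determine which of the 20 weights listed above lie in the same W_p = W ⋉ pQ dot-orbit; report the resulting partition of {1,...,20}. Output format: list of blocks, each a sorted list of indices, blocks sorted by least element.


Cartan matrix: type A_5 (|W|=720); un-permuting the 5 rows.

λ_j+ρ reflected into Ā_13 (⟨·,θ^∨⟩≤13); 5-tuples as given:

    λ_1 → (5, 1, 3, 2, 1)
    λ_2 → (1, 2, 2, 0, 0)
    λ_3 → (1, 3, 2, 4, 2)
    λ_4 → (1, 2, 2, 0, 0)
    λ_5 → (5, 1, 3, 2, 1)
    λ_6 → (1, 3, 2, 4, 2)
    λ_7 → (0, 0, 8, 2, 2)
    λ_8 → (0, 0, 8, 2, 2)
    λ_9 → (1, 2, 2, 0, 0)
    λ_10 → (5, 1, 3, 2, 1)
    λ_11 → (5, 1, 3, 2, 1)
    λ_12 → (1, 2, 2, 0, 0)
    λ_13 → (1, 2, 2, 0, 0)
    λ_14 → (1, 3, 2, 4, 2)
    λ_15 → (0, 0, 8, 2, 2)
    λ_16 → (5, 1, 3, 2, 1)
    λ_17 → (1, 2, 2, 5, 1)
    λ_18 → (0, 0, 8, 2, 2)
    λ_19 → (0, 0, 8, 2, 2)
    λ_20 → (1, 2, 2, 5, 1)

Partition of {1..20} into 5 W_13-dot-orbits:

[[1, 5, 10, 11, 16], [2, 4, 9, 12, 13], [3, 6, 14], [7, 8, 15, 18, 19], [17, 20]]


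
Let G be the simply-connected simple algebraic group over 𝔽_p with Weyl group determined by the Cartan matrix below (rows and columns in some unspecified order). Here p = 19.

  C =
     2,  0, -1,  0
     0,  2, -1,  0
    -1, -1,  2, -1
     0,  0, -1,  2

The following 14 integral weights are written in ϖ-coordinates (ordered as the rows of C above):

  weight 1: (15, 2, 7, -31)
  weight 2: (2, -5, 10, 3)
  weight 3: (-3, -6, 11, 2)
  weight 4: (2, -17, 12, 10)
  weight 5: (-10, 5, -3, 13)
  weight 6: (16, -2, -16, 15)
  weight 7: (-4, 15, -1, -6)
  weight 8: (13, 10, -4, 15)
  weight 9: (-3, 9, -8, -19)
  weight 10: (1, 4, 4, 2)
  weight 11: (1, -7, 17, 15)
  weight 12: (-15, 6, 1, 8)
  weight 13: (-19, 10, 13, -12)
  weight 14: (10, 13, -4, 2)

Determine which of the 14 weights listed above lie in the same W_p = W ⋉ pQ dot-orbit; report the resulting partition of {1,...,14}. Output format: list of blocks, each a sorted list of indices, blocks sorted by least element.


D_4 Cartan matrix, 4 simple roots permuted; ρ=(1,1,1,1).

Each λ_j+ρ reduced to Ā_19; 4-tuples below use C's row order:

  λ_1+ρ ↦ (5, 8, 0, 3) · λ_2+ρ ↦ (3, 4, 1, 4) · λ_3+ρ ↦ (2, 5, 4, 3) · λ_4+ρ ↦ (5, 8, 0, 3) · λ_5+ρ ↦ (2, 5, 4, 3) · λ_6+ρ ↦ (1, 15, 1, 0) · λ_7+ρ ↦ (5, 8, 0, 3) · λ_8+ρ ↦ (5, 8, 0, 3) · λ_9+ρ ↦ (5, 1, 1, 9) · λ_10+ρ ↦ (2, 5, 4, 3) · λ_11+ρ ↦ (5, 1, 1, 9) · λ_12+ρ ↦ (2, 5, 4, 3) · λ_13+ρ ↦ (3, 4, 1, 4) · λ_14+ρ ↦ (5, 8, 0, 3)

5 distinct reps among the 14 weights ⇒ 5 W_19-linkage classes:

[[1, 4, 7, 8, 14], [2, 13], [3, 5, 10, 12], [6], [9, 11]]


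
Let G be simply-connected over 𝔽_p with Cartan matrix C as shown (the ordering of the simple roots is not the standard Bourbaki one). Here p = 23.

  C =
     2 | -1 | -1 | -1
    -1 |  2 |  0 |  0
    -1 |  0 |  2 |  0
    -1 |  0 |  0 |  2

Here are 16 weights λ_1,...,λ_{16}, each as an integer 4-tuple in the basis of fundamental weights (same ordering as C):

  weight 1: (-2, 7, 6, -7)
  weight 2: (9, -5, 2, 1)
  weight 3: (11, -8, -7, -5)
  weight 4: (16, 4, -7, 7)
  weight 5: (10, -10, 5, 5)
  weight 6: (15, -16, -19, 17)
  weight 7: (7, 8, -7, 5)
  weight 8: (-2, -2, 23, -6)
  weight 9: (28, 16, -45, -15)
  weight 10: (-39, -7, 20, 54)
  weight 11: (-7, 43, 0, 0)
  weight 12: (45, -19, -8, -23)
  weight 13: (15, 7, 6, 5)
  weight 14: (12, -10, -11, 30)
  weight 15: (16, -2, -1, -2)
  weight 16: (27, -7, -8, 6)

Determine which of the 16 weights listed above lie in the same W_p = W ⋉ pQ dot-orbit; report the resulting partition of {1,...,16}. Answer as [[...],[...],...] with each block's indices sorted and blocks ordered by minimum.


D_4 Cartan matrix, 4 simple roots permuted; ρ=(1,1,1,1).

Alcove-folded reps (p=23, 16 weights, presented ϖ-order):

  λ_1+ρ ↦ (6, 1, 0, 1) · λ_2+ρ ↦ (6, 4, 3, 2) · λ_3+ρ ↦ (4, 2, 1, 1) · λ_4+ρ ↦ (4, 2, 1, 1) · λ_5+ρ ↦ (0, 9, 6, 6) · λ_6+ρ ↦ (4, 2, 1, 1) · λ_7+ρ ↦ (0, 9, 6, 6) · λ_8+ρ ↦ (0, 5, 16, 1) · λ_9+ρ ↦ (0, 9, 6, 6) · λ_10+ρ ↦ (0, 9, 6, 6) · λ_11+ρ ↦ (4, 2, 1, 1) · λ_12+ρ ↦ (0, 5, 16, 1) · λ_13+ρ ↦ (6, 1, 0, 1) · λ_14+ρ ↦ (6, 4, 3, 2) · λ_15+ρ ↦ (6, 1, 0, 1) · λ_16+ρ ↦ (4, 2, 1, 1)

Partition of {1..16} into 5 W_23-dot-orbits:

[[1, 13, 15], [2, 14], [3, 4, 6, 11, 16], [5, 7, 9, 10], [8, 12]]


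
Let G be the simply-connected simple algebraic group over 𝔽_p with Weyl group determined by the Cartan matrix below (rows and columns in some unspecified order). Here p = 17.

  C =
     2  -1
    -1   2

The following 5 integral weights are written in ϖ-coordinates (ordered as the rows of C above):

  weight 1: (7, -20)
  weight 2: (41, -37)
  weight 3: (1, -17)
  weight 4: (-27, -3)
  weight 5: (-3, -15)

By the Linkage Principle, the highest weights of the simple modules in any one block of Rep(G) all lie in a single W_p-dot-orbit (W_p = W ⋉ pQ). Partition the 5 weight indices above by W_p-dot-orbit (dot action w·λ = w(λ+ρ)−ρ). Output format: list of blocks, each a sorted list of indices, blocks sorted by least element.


Cartan matrix: type A_2 (|W|=6); un-permuting the 2 rows.

Alcove-folded reps (p=17, 5 weights, presented ϖ-order):

  1: (9, 6);  2: (9, 6);  3: (14, 2);  4: (9, 6);  5: (14, 2)

These 5 weights hit 2 W_17-dot-orbits; sizes (3, 2):

[[1, 2, 4], [3, 5]]


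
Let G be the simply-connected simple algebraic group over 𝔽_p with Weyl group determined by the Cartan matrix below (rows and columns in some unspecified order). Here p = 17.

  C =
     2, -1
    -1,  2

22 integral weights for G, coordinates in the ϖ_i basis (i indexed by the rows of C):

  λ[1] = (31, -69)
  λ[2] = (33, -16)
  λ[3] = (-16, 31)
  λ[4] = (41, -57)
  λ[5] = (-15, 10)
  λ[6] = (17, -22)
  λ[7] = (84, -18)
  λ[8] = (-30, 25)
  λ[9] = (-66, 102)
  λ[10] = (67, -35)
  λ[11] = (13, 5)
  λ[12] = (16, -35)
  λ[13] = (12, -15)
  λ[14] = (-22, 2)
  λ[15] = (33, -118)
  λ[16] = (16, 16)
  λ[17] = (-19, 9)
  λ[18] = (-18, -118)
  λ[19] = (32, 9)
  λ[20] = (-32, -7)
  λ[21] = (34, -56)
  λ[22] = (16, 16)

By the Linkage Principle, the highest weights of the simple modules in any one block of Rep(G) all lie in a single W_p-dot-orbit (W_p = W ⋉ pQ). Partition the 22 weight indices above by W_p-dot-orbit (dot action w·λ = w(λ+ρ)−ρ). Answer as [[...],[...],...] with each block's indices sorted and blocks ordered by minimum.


Type A_2, rank 2, |W|=6; reorder rows/cols to standard.

Ā_17 reps of the 22 weights (A_2, coords as presented):

    λ_1+ρ ↦ (0, 2)
    λ_2+ρ ↦ (0, 2)
    λ_3+ρ ↦ (0, 2)
    λ_4+ρ ↦ (5, 9)
    λ_5+ρ ↦ (11, 3)
    λ_6+ρ ↦ (1, 13)
    λ_7+ρ ↦ (0, 0)
    λ_8+ρ ↦ (5, 9)
    λ_9+ρ ↦ (1, 13)
    λ_10+ρ ↦ (0, 0)
    λ_11+ρ ↦ (11, 3)
    λ_12+ρ ↦ (0, 0)
    λ_13+ρ ↦ (1, 13)
    λ_14+ρ ↦ (1, 13)
    λ_15+ρ ↦ (0, 2)
    λ_16+ρ ↦ (0, 0)
    λ_17+ρ ↦ (9, 7)
    λ_18+ρ ↦ (0, 2)
    λ_19+ρ ↦ (9, 7)
    λ_20+ρ ↦ (11, 3)
    λ_21+ρ ↦ (1, 13)
    λ_22+ρ ↦ (0, 0)

The 22 indices split into 6 linkage classes (same alcove rep ⇔ same W_17-dot-orbit):

[[1, 2, 3, 15, 18], [4, 8], [5, 11, 20], [6, 9, 13, 14, 21], [7, 10, 12, 16, 22], [17, 19]]


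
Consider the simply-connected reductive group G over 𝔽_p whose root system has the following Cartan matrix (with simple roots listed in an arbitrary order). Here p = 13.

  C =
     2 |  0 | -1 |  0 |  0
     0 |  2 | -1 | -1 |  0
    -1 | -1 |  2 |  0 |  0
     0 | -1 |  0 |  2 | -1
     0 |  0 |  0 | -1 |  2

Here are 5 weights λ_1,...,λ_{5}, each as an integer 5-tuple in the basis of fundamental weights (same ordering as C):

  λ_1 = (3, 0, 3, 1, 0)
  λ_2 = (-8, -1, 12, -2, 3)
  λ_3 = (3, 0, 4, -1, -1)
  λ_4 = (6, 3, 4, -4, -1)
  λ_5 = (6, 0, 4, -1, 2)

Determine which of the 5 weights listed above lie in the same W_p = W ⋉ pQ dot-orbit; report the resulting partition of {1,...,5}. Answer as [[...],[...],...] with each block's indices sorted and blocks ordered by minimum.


Cartan matrix: type A_5 (|W|=720); un-permuting the 5 rows.

Alcove-folded reps (p=13, 5 weights, presented ϖ-order):

  λ_1+ρ ↦ (4, 1, 4, 2, 1);  λ_2+ρ ↦ (4, 1, 5, 0, 0);  λ_3+ρ ↦ (4, 1, 5, 0, 0);  λ_4+ρ ↦ (4, 1, 5, 0, 0);  λ_5+ρ ↦ (4, 1, 5, 0, 0)

Partition of {1..5} into 2 W_13-dot-orbits:

[[1], [2, 3, 4, 5]]


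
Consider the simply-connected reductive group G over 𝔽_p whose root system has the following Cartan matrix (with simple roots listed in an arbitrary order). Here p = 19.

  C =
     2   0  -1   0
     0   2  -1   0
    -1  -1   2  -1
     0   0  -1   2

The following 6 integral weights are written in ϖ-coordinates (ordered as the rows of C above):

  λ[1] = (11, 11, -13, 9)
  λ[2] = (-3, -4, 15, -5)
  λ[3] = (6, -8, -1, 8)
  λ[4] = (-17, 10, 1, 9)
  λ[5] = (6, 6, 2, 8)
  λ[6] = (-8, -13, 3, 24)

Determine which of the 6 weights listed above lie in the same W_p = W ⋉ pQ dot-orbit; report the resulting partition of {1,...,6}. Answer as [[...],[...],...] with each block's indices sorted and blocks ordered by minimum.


Type D_4, rank 4, |W|=192; reorder rows/cols to standard.

Each λ_j+ρ reduced to Ā_19; 4-tuples below use C's row order:

  λ_1 → (0, 0, 7, 2);  λ_2 → (2, 3, 3, 4);  λ_3 → (0, 0, 7, 2);  λ_4 → (2, 3, 3, 4);  λ_5 → (0, 0, 7, 2);  λ_6 → (2, 3, 3, 4)

Linkage partition of the 6 weights (2 classes, p=19):

[[1, 3, 5], [2, 4, 6]]


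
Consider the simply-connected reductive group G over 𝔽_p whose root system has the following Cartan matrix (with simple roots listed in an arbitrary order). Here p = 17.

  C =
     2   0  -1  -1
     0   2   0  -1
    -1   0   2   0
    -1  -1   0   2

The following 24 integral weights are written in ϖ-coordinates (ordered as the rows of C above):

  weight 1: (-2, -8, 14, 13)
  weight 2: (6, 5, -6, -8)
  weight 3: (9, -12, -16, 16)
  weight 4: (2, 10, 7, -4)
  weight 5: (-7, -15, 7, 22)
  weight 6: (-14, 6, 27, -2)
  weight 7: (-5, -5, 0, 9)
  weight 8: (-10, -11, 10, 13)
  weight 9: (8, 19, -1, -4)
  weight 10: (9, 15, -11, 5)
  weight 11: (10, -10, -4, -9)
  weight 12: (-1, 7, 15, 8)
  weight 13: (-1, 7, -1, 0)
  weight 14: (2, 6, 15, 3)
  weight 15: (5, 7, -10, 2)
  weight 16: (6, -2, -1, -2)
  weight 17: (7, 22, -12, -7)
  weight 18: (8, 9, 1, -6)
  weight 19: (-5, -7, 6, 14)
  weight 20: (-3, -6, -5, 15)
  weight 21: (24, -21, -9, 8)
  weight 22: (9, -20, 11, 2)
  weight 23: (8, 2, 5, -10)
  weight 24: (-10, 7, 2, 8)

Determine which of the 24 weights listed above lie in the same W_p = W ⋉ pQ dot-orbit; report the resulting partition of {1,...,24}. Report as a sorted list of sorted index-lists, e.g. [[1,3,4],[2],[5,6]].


Cartan matrix: type A_4 (|W|=120); un-permuting the 4 rows.

Each λ_j+ρ reduced to Ā_17; 4-tuples below use C's row order:

  1: (1, 4, 3, 2) · 2: (5, 1, 0, 1) · 3: (5, 1, 0, 1) · 4: (0, 6, 6, 3) · 5: (0, 6, 6, 3) · 6: (1, 4, 3, 2) · 7: (1, 4, 3, 2) · 8: (4, 5, 2, 5) · 9: (3, 8, 6, 0) · 10: (5, 1, 0, 1) · 11: (3, 8, 6, 0) · 12: (0, 8, 0, 1) · 13: (0, 8, 0, 1) · 14: (1, 4, 3, 2) · 15: (3, 8, 6, 0) · 16: (5, 1, 0, 1) · 17: (0, 6, 6, 3) · 18: (4, 5, 2, 5) · 19: (4, 5, 2, 5) · 20: (4, 5, 2, 5) · 21: (3, 8, 6, 0) · 22: (4, 5, 2, 5) · 23: (0, 6, 6, 3) · 24: (3, 8, 6, 0)

These 24 weights hit 6 W_17-dot-orbits; sizes (4, 4, 4, 5, 5, 2):

[[1, 6, 7, 14], [2, 3, 10, 16], [4, 5, 17, 23], [8, 18, 19, 20, 22], [9, 11, 15, 21, 24], [12, 13]]


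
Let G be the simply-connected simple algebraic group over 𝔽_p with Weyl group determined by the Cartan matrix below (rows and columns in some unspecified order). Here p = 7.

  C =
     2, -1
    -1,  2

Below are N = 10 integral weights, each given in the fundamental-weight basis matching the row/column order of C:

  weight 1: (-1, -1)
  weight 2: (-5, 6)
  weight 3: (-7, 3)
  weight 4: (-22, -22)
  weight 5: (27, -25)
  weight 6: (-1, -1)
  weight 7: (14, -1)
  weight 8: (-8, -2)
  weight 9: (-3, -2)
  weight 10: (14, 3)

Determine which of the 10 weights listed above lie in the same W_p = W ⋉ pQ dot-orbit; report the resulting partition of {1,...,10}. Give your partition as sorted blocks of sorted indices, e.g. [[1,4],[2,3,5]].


Type A_2, rank 2, |W|=6; reorder rows/cols to standard.

Ā_7 reps of the 10 weights (A_2, coords as presented):

  1: (0, 0) · 2: (4, 3) · 3: (4, 2) · 4: (0, 0) · 5: (4, 3) · 6: (0, 0) · 7: (0, 6) · 8: (0, 6) · 9: (1, 2) · 10: (4, 2)

5 distinct reps among the 10 weights ⇒ 5 W_7-linkage classes:

[[1, 4, 6], [2, 5], [3, 10], [7, 8], [9]]


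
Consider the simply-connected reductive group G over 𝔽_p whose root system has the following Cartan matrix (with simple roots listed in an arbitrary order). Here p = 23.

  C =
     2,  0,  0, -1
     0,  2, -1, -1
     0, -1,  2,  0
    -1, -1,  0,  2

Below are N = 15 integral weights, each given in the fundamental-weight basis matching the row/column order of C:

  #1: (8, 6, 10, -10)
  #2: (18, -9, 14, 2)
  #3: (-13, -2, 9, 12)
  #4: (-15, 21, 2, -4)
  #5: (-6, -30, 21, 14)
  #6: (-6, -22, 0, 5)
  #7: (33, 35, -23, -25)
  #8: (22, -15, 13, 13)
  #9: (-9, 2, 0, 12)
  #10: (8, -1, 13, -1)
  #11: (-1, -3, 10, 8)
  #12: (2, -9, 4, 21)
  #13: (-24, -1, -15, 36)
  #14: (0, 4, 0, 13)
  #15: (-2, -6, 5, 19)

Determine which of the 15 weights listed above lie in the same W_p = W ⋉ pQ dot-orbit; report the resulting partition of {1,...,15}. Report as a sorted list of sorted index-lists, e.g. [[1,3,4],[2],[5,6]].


C ↔ A_4 under row/col permutation; |W(A_4)| = 120.

W_23-reps of the 15 weights in Ā_23 (same 4-coord order as C):

    [1] (0, 2, 9, 7)
    [2] (8, 3, 1, 5)
    [3] (12, 1, 9, 0)
    [4] (1, 5, 1, 14)
    [5] (8, 3, 1, 5)
    [6] (1, 5, 1, 14)
    [7] (12, 1, 9, 0)
    [8] (9, 0, 14, 0)
    [9] (8, 3, 1, 5)
    [10] (9, 0, 14, 0)
    [11] (0, 2, 9, 7)
    [12] (1, 5, 1, 14)
    [13] (9, 0, 14, 0)
    [14] (1, 5, 1, 14)
    [15] (1, 5, 1, 14)

Linkage partition of the 15 weights (5 classes, p=23):

[[1, 11], [2, 5, 9], [3, 7], [4, 6, 12, 14, 15], [8, 10, 13]]


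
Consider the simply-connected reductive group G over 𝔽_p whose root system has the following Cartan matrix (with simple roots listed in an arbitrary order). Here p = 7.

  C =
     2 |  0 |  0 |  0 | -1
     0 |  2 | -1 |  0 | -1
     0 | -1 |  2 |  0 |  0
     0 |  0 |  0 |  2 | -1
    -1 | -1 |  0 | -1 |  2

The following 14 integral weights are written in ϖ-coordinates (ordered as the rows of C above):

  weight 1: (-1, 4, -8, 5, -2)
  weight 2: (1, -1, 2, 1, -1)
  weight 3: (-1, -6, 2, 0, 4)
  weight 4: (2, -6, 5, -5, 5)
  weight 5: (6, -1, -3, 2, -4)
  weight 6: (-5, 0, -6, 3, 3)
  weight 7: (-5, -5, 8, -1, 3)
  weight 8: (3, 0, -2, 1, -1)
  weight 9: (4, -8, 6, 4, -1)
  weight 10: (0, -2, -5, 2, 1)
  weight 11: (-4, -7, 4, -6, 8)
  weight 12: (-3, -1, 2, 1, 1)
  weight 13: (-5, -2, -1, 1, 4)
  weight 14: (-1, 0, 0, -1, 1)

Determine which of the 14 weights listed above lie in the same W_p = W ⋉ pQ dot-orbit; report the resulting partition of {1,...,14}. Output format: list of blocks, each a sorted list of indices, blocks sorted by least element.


Type D_5, rank 5, |W|=1920; reorder rows/cols to standard.

Ā_7 reps of the 14 weights (D_5, coords as presented):

  1: (0, 1, 1, 0, 2)
  2: (2, 0, 3, 2, 0)
  3: (0, 1, 2, 1, 0)
  4: (0, 1, 2, 1, 0)
  5: (2, 0, 3, 2, 0)
  6: (0, 1, 1, 0, 2)
  7: (2, 0, 3, 2, 0)
  8: (4, 0, 1, 2, 0)
  9: (2, 0, 3, 2, 0)
  10: (2, 1, 1, 0, 1)
  11: (2, 1, 1, 0, 1)
  12: (2, 0, 3, 2, 0)
  13: (4, 0, 1, 2, 0)
  14: (0, 1, 1, 0, 2)

Partition of {1..14} into 5 W_7-dot-orbits:

[[1, 6, 14], [2, 5, 7, 9, 12], [3, 4], [8, 13], [10, 11]]


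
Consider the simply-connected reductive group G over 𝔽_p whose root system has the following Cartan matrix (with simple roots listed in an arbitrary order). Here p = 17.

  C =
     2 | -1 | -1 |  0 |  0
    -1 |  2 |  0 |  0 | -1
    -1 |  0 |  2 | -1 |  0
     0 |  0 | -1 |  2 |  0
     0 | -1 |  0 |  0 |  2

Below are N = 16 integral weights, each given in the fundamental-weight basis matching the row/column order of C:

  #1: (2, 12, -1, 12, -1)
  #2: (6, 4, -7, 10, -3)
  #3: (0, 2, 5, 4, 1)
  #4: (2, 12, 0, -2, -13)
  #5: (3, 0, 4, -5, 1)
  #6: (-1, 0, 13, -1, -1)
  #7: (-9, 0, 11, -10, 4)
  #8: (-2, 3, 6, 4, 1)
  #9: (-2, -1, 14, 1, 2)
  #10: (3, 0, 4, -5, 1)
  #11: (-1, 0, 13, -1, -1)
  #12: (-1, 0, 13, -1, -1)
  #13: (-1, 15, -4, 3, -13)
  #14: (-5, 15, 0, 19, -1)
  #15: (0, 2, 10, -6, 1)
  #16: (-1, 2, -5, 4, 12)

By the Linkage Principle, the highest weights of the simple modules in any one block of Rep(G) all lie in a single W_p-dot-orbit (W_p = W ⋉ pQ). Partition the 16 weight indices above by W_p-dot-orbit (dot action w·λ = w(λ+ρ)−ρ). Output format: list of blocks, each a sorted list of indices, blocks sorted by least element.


C ↔ A_5 under row/col permutation; |W(A_5)| = 720.

W_17-reps of the 16 weights in Ā_17 (same 5-coord order as C):

  λ_1+ρ ↦ (3, 1, 0, 1, 12)
  λ_2+ρ ↦ (1, 3, 6, 5, 2)
  λ_3+ρ ↦ (1, 3, 6, 5, 2)
  λ_4+ρ ↦ (3, 1, 0, 1, 12)
  λ_5+ρ ↦ (4, 1, 1, 4, 2)
  λ_6+ρ ↦ (0, 1, 14, 0, 0)
  λ_7+ρ ↦ (4, 1, 1, 4, 2)
  λ_8+ρ ↦ (1, 3, 6, 5, 2)
  λ_9+ρ ↦ (0, 1, 14, 0, 0)
  λ_10+ρ ↦ (4, 1, 1, 4, 2)
  λ_11+ρ ↦ (0, 1, 14, 0, 0)
  λ_12+ρ ↦ (0, 1, 14, 0, 0)
  λ_13+ρ ↦ (3, 1, 0, 1, 12)
  λ_14+ρ ↦ (3, 1, 0, 1, 12)
  λ_15+ρ ↦ (1, 3, 6, 5, 2)
  λ_16+ρ ↦ (3, 1, 0, 1, 12)

Linkage partition of the 16 weights (4 classes, p=17):

[[1, 4, 13, 14, 16], [2, 3, 8, 15], [5, 7, 10], [6, 9, 11, 12]]


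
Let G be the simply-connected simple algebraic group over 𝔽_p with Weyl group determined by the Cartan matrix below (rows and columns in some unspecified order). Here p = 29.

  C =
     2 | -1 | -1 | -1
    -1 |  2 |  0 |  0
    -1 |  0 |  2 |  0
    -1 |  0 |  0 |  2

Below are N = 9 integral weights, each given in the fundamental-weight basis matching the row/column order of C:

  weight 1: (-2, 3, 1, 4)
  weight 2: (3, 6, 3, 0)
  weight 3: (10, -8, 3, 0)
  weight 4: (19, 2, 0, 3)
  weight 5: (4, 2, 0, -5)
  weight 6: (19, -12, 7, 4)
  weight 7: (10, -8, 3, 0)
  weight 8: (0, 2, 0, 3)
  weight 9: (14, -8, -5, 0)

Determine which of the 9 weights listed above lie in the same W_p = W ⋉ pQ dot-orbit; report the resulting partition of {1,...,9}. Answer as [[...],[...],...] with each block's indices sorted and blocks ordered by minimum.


Type D_4, rank 4, |W|=192; reorder rows/cols to standard.

Folding the 9 weights λ_j+ρ into Ā_29 (reps in the given 4-coord order):

  1: (1, 3, 1, 4)
  2: (4, 7, 4, 1)
  3: (4, 7, 4, 1)
  4: (1, 3, 1, 4)
  5: (1, 3, 1, 4)
  6: (4, 7, 4, 1)
  7: (4, 7, 4, 1)
  8: (1, 3, 1, 4)
  9: (4, 7, 4, 1)

The 9 indices split into 2 linkage classes (same alcove rep ⇔ same W_29-dot-orbit):

[[1, 4, 5, 8], [2, 3, 6, 7, 9]]


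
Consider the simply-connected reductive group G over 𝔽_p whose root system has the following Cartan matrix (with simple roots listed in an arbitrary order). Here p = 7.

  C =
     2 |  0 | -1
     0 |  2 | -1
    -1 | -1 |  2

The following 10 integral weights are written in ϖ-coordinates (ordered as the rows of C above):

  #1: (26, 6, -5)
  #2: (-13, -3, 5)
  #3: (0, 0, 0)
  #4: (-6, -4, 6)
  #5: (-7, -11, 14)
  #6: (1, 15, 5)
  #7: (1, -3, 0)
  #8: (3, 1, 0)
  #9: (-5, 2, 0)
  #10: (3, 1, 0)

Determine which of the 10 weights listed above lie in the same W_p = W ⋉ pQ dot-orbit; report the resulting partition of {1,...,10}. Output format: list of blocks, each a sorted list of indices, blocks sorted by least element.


A_3 Cartan matrix, 3 simple roots permuted; ρ=(1,1,1).

Folding the 10 weights λ_j+ρ into Ā_7 (reps in the given 3-coord order):

    λ_1+ρ ↦ (4, 2, 1)
    λ_2+ρ ↦ (1, 1, 1)
    λ_3+ρ ↦ (1, 1, 1)
    λ_4+ρ ↦ (4, 2, 1)
    λ_5+ρ ↦ (1, 1, 1)
    λ_6+ρ ↦ (1, 1, 1)
    λ_7+ρ ↦ (1, 1, 1)
    λ_8+ρ ↦ (4, 2, 1)
    λ_9+ρ ↦ (1, 0, 3)
    λ_10+ρ ↦ (4, 2, 1)

Grouping the 10 weights by Ā_7-representative: 3 linkage classes.

[[1, 4, 8, 10], [2, 3, 5, 6, 7], [9]]


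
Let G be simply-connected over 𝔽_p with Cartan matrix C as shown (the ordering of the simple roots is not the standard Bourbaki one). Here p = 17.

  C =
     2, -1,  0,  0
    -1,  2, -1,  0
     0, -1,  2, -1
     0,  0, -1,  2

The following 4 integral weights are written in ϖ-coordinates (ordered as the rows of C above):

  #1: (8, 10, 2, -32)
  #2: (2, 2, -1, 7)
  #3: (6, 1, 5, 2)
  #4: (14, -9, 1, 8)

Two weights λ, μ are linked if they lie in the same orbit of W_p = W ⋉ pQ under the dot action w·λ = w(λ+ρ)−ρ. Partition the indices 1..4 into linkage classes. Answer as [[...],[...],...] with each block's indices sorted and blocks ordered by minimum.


Root system A_4: the 4×4 matrix C matches after relabeling.

λ_j+ρ reflected into Ā_17 (⟨·,θ^∨⟩≤17); 4-tuples as given:

    1: (3, 3, 0, 8)
    2: (3, 3, 0, 8)
    3: (6, 2, 6, 2)
    4: (6, 2, 6, 2)

These 4 weights hit 2 W_17-dot-orbits; sizes (2, 2):

[[1, 2], [3, 4]]


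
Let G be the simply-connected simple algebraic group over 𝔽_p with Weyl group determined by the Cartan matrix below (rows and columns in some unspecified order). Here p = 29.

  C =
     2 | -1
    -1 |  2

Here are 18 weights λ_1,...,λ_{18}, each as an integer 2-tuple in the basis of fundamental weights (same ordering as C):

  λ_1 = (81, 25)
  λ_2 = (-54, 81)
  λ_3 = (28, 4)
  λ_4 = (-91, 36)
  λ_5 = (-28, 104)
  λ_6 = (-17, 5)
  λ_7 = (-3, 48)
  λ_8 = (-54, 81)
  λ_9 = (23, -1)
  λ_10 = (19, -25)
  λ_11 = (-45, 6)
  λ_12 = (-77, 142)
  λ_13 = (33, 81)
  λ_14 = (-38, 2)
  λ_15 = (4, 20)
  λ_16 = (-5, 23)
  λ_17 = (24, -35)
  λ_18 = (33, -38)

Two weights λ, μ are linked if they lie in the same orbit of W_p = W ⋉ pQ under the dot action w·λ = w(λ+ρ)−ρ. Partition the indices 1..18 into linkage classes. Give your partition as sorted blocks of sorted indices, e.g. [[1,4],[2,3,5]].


Type A_2, rank 2, |W|=6; reorder rows/cols to standard.

Ā_29 reps of the 18 weights (A_2, coords as presented):

    1: (5, 21)
    2: (24, 0)
    3: (24, 0)
    4: (5, 21)
    5: (18, 9)
    6: (6, 10)
    7: (18, 9)
    8: (24, 0)
    9: (24, 0)
    10: (4, 20)
    11: (8, 14)
    12: (18, 9)
    13: (24, 0)
    14: (5, 21)
    15: (5, 21)
    16: (4, 20)
    17: (4, 20)
    18: (5, 21)

Partition of {1..18} into 6 W_29-dot-orbits:

[[1, 4, 14, 15, 18], [2, 3, 8, 9, 13], [5, 7, 12], [6], [10, 16, 17], [11]]


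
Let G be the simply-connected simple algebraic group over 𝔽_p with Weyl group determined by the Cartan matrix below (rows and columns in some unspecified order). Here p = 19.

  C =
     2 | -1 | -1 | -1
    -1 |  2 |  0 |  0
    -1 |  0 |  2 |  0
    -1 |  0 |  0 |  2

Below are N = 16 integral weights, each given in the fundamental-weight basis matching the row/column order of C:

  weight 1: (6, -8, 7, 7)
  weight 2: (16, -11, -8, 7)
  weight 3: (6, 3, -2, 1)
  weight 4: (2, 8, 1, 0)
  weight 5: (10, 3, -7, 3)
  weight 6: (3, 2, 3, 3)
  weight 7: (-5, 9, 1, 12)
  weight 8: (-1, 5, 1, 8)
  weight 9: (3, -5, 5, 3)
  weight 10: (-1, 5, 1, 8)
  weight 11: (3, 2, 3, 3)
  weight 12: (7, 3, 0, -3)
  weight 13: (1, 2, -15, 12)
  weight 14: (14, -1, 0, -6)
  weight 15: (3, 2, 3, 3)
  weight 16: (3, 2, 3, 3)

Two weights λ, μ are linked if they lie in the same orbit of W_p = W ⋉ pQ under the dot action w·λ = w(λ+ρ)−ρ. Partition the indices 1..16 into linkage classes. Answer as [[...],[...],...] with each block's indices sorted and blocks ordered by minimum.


C ↔ D_4 under row/col permutation; |W(D_4)| = 192.

W_19-reps of the 16 weights in Ā_19 (same 4-coord order as C):

  [1] (4, 3, 4, 4)
  [2] (6, 4, 1, 2)
  [3] (6, 4, 1, 2)
  [4] (3, 9, 2, 1)
  [5] (0, 4, 6, 4)
  [6] (4, 3, 4, 4)
  [7] (0, 6, 2, 9)
  [8] (0, 6, 2, 9)
  [9] (0, 4, 6, 4)
  [10] (0, 6, 2, 9)
  [11] (4, 3, 4, 4)
  [12] (6, 4, 1, 2)
  [13] (3, 9, 2, 1)
  [14] (3, 0, 1, 5)
  [15] (4, 3, 4, 4)
  [16] (4, 3, 4, 4)

These 16 weights hit 6 W_19-dot-orbits; sizes (5, 3, 2, 2, 3, 1):

[[1, 6, 11, 15, 16], [2, 3, 12], [4, 13], [5, 9], [7, 8, 10], [14]]


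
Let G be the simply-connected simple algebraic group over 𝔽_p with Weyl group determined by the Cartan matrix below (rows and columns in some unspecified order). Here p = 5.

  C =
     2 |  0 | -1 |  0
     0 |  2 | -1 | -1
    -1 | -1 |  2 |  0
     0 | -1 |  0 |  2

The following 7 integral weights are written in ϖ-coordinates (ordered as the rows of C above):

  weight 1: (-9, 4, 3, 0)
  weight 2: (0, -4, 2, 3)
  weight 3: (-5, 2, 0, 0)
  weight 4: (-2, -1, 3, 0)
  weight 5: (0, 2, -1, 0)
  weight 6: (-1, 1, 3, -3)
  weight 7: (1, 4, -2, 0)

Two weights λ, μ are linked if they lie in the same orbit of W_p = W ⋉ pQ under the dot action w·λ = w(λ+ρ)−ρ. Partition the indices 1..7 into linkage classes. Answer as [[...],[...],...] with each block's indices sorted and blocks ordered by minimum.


C ↔ A_4 under row/col permutation; |W(A_4)| = 120.

Each λ_j+ρ reduced to Ā_5; 4-tuples below use C's row order:

  λ_1 → (1, 3, 0, 1);  λ_2 → (1, 3, 0, 1);  λ_3 → (1, 0, 3, 1);  λ_4 → (1, 0, 3, 1);  λ_5 → (1, 3, 0, 1);  λ_6 → (1, 0, 3, 1);  λ_7 → (1, 3, 0, 1)

Grouping the 7 weights by Ā_5-representative: 2 linkage classes.

[[1, 2, 5, 7], [3, 4, 6]]


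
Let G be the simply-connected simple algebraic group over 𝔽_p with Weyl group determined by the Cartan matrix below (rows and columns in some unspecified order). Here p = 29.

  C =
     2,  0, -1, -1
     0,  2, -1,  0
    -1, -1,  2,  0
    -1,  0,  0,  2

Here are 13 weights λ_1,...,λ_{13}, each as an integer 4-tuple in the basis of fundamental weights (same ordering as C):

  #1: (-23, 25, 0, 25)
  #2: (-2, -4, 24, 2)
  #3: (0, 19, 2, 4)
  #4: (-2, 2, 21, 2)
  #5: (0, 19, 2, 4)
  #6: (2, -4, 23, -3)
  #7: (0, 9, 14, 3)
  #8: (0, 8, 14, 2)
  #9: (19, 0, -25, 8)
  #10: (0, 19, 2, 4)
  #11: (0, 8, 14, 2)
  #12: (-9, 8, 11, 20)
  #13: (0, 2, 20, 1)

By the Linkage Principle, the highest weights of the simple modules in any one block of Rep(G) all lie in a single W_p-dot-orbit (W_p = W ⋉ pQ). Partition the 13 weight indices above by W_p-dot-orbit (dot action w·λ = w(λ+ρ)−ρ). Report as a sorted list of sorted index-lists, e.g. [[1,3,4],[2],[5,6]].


Root system A_4: the 4×4 matrix C matches after relabeling.

W_29-reps of the 13 weights in Ā_29 (same 4-coord order as C):

  λ_1 → (1, 3, 21, 2)
  λ_2 → (1, 3, 21, 2)
  λ_3 → (1, 20, 3, 5)
  λ_4 → (1, 3, 21, 2)
  λ_5 → (1, 20, 3, 5)
  λ_6 → (1, 3, 21, 2)
  λ_7 → (1, 9, 15, 3)
  λ_8 → (1, 9, 15, 3)
  λ_9 → (1, 20, 3, 5)
  λ_10 → (1, 20, 3, 5)
  λ_11 → (1, 9, 15, 3)
  λ_12 → (8, 4, 4, 8)
  λ_13 → (1, 3, 21, 2)

4 distinct reps among the 13 weights ⇒ 4 W_29-linkage classes:

[[1, 2, 4, 6, 13], [3, 5, 9, 10], [7, 8, 11], [12]]


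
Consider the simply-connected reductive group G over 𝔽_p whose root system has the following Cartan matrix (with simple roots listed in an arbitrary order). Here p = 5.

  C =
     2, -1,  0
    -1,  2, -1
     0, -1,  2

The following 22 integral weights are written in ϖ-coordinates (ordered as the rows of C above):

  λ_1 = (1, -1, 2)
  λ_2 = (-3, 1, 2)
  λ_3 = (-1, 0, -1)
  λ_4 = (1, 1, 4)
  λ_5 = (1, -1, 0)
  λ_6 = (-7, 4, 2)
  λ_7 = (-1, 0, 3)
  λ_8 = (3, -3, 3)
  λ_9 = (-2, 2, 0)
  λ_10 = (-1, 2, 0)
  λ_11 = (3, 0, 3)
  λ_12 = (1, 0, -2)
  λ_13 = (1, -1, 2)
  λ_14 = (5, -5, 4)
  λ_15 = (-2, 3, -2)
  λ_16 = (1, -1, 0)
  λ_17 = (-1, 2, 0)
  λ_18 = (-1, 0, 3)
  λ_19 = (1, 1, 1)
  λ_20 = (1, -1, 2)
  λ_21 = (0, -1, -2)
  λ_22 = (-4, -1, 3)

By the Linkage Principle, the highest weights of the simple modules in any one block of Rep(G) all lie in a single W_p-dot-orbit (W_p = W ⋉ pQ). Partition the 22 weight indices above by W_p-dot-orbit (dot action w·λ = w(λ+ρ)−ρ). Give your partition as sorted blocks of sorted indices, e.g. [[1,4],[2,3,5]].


Type A_3, rank 3, |W|=24; reorder rows/cols to standard.

Each λ_j+ρ reduced to Ā_5; 3-tuples below use C's row order:

  λ_1 → (2, 0, 3)
  λ_2 → (2, 0, 3)
  λ_3 → (0, 1, 0)
  λ_4 → (2, 0, 1)
  λ_5 → (2, 0, 1)
  λ_6 → (2, 0, 1)
  λ_7 → (0, 1, 4)
  λ_8 → (1, 2, 1)
  λ_9 → (1, 2, 1)
  λ_10 → (0, 3, 1)
  λ_11 → (0, 1, 0)
  λ_12 → (2, 0, 1)
  λ_13 → (2, 0, 3)
  λ_14 → (0, 3, 1)
  λ_15 → (1, 2, 1)
  λ_16 → (2, 0, 1)
  λ_17 → (0, 3, 1)
  λ_18 → (0, 1, 4)
  λ_19 → (1, 2, 1)
  λ_20 → (2, 0, 3)
  λ_21 → (0, 1, 0)
  λ_22 → (0, 3, 1)

Linkage partition of the 22 weights (6 classes, p=5):

[[1, 2, 13, 20], [3, 11, 21], [4, 5, 6, 12, 16], [7, 18], [8, 9, 15, 19], [10, 14, 17, 22]]


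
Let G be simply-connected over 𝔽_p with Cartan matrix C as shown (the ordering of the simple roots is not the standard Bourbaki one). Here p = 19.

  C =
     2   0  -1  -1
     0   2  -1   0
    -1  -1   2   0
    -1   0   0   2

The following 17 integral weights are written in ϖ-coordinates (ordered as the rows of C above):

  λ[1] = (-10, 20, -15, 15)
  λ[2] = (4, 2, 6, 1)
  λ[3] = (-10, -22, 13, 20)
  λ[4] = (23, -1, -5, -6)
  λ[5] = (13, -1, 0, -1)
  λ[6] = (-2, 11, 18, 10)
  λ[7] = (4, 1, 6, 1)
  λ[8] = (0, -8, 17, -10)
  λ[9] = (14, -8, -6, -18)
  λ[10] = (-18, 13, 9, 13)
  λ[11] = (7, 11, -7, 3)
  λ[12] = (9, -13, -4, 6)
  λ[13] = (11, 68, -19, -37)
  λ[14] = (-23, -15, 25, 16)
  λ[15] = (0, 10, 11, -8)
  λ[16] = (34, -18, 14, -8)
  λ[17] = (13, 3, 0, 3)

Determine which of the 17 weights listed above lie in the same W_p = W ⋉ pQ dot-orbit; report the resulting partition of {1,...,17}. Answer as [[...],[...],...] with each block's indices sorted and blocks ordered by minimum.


Dynkin diagram of C (from the 6 off-diagonal −1 entries): A_4.

λ_j+ρ reflected into Ā_19 (⟨·,θ^∨⟩≤19); 4-tuples as given:

  1: (7, 2, 5, 3)
  2: (5, 3, 7, 2)
  3: (5, 2, 7, 2)
  4: (14, 0, 1, 0)
  5: (14, 0, 1, 0)
  6: (8, 7, 3, 1)
  7: (5, 2, 7, 2)
  8: (8, 7, 3, 1)
  9: (7, 2, 5, 3)
  10: (5, 2, 7, 2)
  11: (2, 6, 6, 4)
  12: (5, 3, 7, 2)
  13: (2, 6, 6, 4)
  14: (5, 3, 7, 2)
  15: (2, 6, 6, 4)
  16: (7, 2, 5, 3)
  17: (14, 0, 1, 0)

Grouping the 17 weights by Ā_19-representative: 6 linkage classes.

[[1, 9, 16], [2, 12, 14], [3, 7, 10], [4, 5, 17], [6, 8], [11, 13, 15]]


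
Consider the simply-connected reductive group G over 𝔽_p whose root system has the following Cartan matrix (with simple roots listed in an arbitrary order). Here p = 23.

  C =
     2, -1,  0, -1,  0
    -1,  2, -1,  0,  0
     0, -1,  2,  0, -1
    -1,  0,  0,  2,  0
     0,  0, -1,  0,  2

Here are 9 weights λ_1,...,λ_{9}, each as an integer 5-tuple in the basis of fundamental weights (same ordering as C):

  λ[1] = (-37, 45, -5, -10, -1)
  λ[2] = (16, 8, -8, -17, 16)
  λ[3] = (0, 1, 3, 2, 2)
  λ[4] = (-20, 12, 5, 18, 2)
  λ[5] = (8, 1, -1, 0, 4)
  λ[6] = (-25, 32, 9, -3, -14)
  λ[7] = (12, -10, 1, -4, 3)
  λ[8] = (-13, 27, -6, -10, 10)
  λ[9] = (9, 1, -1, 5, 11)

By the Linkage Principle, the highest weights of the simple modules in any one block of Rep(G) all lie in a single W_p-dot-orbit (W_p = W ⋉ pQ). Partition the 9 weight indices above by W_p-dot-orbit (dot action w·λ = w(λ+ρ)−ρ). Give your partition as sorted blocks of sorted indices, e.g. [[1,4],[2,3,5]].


C ↔ A_5 under row/col permutation; |W(A_5)| = 720.

Each λ_j+ρ reduced to Ā_23; 5-tuples below use C's row order:

    λ_1 → (13, 6, 0, 0, 3)
    λ_2 → (1, 2, 4, 3, 3)
    λ_3 → (1, 2, 4, 3, 3)
    λ_4 → (13, 6, 0, 0, 3)
    λ_5 → (9, 2, 0, 1, 5)
    λ_6 → (1, 2, 4, 3, 3)
    λ_7 → (1, 2, 4, 3, 3)
    λ_8 → (9, 2, 0, 1, 5)
    λ_9 → (9, 2, 0, 1, 5)

Partition of {1..9} into 3 W_23-dot-orbits:

[[1, 4], [2, 3, 6, 7], [5, 8, 9]]


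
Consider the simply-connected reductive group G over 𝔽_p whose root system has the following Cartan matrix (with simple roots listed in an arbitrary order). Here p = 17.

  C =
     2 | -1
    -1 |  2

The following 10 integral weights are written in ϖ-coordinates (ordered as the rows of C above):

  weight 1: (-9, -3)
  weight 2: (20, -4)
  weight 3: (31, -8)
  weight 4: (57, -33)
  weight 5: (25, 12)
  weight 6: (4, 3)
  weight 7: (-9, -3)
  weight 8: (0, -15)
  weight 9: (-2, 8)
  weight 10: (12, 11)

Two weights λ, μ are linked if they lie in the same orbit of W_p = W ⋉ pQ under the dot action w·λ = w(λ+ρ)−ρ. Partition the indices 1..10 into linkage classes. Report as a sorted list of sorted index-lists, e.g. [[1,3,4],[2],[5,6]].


A_2 Cartan matrix, 2 simple roots permuted; ρ=(1,1).

W_17-reps of the 10 weights in Ā_17 (same 2-coord order as C):

  λ_1+ρ ↦ (2, 8)
  λ_2+ρ ↦ (13, 1)
  λ_3+ρ ↦ (2, 8)
  λ_4+ρ ↦ (2, 8)
  λ_5+ρ ↦ (5, 4)
  λ_6+ρ ↦ (5, 4)
  λ_7+ρ ↦ (2, 8)
  λ_8+ρ ↦ (13, 1)
  λ_9+ρ ↦ (1, 8)
  λ_10+ρ ↦ (5, 4)

These 10 weights hit 4 W_17-dot-orbits; sizes (4, 2, 3, 1):

[[1, 3, 4, 7], [2, 8], [5, 6, 10], [9]]


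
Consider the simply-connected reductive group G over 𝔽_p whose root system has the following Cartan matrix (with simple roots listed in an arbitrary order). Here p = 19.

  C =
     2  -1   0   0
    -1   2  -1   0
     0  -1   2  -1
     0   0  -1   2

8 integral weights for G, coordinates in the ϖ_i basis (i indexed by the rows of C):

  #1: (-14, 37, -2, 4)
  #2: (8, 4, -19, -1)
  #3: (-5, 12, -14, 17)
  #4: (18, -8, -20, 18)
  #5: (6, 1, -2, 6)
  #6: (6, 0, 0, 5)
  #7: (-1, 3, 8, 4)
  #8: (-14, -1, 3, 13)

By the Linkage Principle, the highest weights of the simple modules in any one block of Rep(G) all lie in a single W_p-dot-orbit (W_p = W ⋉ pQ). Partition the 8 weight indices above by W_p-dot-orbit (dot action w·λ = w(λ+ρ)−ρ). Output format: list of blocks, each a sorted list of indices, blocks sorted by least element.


A_4 Cartan matrix, 4 simple roots permuted; ρ=(1,1,1,1).

Folding the 8 weights λ_j+ρ into Ā_19 (reps in the given 4-coord order):

  [1] (0, 4, 9, 5)
  [2] (0, 4, 9, 5)
  [3] (0, 4, 9, 5)
  [4] (0, 12, 0, 0)
  [5] (7, 1, 1, 6)
  [6] (7, 1, 1, 6)
  [7] (0, 4, 9, 5)
  [8] (0, 4, 9, 5)

These 8 weights hit 3 W_19-dot-orbits; sizes (5, 1, 2):

[[1, 2, 3, 7, 8], [4], [5, 6]]


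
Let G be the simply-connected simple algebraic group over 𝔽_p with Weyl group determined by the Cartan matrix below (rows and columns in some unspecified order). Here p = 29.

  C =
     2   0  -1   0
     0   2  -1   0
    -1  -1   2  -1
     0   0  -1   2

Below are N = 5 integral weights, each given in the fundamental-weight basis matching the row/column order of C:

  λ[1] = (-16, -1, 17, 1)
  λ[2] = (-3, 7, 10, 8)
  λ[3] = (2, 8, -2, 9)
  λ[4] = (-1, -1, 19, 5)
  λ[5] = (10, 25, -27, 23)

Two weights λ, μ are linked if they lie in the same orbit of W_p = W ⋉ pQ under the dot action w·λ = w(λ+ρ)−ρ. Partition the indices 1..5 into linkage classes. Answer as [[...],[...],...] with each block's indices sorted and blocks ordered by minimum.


Type D_4, rank 4, |W|=192; reorder rows/cols to standard.

W_29-reps of the 5 weights in Ā_29 (same 4-coord order as C):

  λ_1+ρ ↦ (15, 0, 3, 2);  λ_2+ρ ↦ (2, 8, 1, 9);  λ_3+ρ ↦ (2, 8, 1, 9);  λ_4+ρ ↦ (0, 0, 3, 6);  λ_5+ρ ↦ (15, 0, 3, 2)

Linkage partition of the 5 weights (3 classes, p=29):

[[1, 5], [2, 3], [4]]


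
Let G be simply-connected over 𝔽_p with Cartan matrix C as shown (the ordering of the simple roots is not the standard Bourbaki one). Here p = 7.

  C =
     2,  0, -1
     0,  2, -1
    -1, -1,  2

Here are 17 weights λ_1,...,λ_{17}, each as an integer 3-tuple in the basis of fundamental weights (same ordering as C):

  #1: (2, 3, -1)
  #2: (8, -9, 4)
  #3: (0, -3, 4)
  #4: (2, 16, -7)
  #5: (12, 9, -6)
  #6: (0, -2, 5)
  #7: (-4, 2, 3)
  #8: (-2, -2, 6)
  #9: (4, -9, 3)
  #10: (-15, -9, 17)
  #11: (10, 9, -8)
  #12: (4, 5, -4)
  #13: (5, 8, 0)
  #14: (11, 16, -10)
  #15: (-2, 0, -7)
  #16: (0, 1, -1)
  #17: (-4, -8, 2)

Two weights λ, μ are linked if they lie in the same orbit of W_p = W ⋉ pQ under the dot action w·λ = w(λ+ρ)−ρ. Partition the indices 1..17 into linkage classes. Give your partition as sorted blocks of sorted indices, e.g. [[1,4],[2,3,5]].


Root system A_3: the 3×3 matrix C matches after relabeling.

Ā_7 reps of the 17 weights (A_3, coords as presented):

    λ_1+ρ ↦ (3, 4, 0)
    λ_2+ρ ↦ (1, 2, 0)
    λ_3+ρ ↦ (1, 2, 3)
    λ_4+ρ ↦ (3, 3, 1)
    λ_5+ρ ↦ (1, 2, 3)
    λ_6+ρ ↦ (1, 1, 5)
    λ_7+ρ ↦ (3, 3, 1)
    λ_8+ρ ↦ (1, 1, 5)
    λ_9+ρ ↦ (1, 2, 3)
    λ_10+ρ ↦ (3, 3, 1)
    λ_11+ρ ↦ (3, 4, 0)
    λ_12+ρ ↦ (1, 2, 3)
    λ_13+ρ ↦ (1, 2, 0)
    λ_14+ρ ↦ (1, 2, 3)
    λ_15+ρ ↦ (1, 1, 5)
    λ_16+ρ ↦ (1, 2, 0)
    λ_17+ρ ↦ (4, 0, 3)

Partition of {1..17} into 6 W_7-dot-orbits:

[[1, 11], [2, 13, 16], [3, 5, 9, 12, 14], [4, 7, 10], [6, 8, 15], [17]]


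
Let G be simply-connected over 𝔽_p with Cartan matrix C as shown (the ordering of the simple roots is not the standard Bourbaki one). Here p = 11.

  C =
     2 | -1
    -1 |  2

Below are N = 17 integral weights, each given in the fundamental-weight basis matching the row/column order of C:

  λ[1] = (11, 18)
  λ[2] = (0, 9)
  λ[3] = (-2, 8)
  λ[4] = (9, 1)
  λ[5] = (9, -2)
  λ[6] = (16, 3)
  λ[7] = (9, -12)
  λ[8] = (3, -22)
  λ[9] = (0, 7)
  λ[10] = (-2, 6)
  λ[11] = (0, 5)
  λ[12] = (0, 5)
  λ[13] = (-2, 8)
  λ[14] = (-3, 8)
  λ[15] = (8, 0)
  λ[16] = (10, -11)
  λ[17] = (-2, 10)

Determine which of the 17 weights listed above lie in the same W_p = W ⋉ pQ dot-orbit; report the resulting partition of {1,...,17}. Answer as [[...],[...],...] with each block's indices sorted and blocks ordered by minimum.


Root system A_2: the 2×2 matrix C matches after relabeling.

Folding the 17 weights λ_j+ρ into Ā_11 (reps in the given 2-coord order):

  1: (1, 8) · 2: (1, 10) · 3: (1, 8) · 4: (9, 1) · 5: (9, 1) · 6: (1, 6) · 7: (1, 10) · 8: (1, 6) · 9: (1, 8) · 10: (1, 6) · 11: (1, 6) · 12: (1, 6) · 13: (1, 8) · 14: (2, 7) · 15: (9, 1) · 16: (1, 10) · 17: (1, 10)

Partition of {1..17} into 5 W_11-dot-orbits:

[[1, 3, 9, 13], [2, 7, 16, 17], [4, 5, 15], [6, 8, 10, 11, 12], [14]]


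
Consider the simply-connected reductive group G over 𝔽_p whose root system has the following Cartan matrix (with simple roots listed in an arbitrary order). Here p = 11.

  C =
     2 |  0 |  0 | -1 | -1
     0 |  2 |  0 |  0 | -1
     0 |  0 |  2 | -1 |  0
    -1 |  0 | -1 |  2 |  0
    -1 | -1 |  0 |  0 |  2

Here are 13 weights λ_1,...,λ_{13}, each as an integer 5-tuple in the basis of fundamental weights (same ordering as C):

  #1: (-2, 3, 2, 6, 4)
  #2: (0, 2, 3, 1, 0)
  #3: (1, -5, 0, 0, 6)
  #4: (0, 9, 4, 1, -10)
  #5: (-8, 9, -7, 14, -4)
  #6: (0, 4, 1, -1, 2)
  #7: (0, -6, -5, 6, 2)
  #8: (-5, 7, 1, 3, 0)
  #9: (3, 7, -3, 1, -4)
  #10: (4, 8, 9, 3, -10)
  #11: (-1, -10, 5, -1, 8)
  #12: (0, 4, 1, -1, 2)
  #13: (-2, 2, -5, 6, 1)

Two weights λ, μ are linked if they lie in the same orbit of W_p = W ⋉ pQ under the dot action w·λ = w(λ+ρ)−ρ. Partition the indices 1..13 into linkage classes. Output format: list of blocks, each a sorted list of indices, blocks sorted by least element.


Cartan matrix: type A_5 (|W|=720); un-permuting the 5 rows.

λ_j+ρ reflected into Ā_11 (⟨·,θ^∨⟩≤11); 5-tuples as given:

  1: (1, 3, 4, 2, 1);  2: (1, 3, 4, 2, 1);  3: (2, 4, 1, 1, 3);  4: (2, 1, 1, 5, 1);  5: (2, 4, 1, 1, 3);  6: (1, 5, 2, 0, 3);  7: (1, 3, 4, 2, 1);  8: (1, 5, 2, 0, 3);  9: (1, 5, 2, 0, 3);  10: (1, 5, 2, 0, 3);  11: (0, 5, 2, 0, 0);  12: (1, 5, 2, 0, 3);  13: (1, 3, 4, 2, 1)

Partition of {1..13} into 5 W_11-dot-orbits:

[[1, 2, 7, 13], [3, 5], [4], [6, 8, 9, 10, 12], [11]]
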